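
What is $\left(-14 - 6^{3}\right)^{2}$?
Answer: $52900$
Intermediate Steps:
$\left(-14 - 6^{3}\right)^{2} = \left(-14 - 216\right)^{2} = \left(-230\right)^{2} = 52900$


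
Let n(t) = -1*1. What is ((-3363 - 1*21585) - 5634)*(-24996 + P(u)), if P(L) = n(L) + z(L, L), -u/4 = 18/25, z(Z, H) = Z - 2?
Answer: 19115187354/25 ≈ 7.6461e+8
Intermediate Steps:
z(Z, H) = -2 + Z
n(t) = -1
u = -72/25 ≈ -2.8800
P(L) = -3 + L (P(L) = -1 + (-2 + L) = -3 + L)
((-3363 - 1*21585) - 5634)*(-24996 + P(u)) = ((-3363 - 1*21585) - 5634)*(-24996 + (-3 - 72/25)) = ((-3363 - 21585) - 5634)*(-24996 - 147/25) = (-24948 - 5634)*(-625047/25) = -30582*(-625047/25) = 19115187354/25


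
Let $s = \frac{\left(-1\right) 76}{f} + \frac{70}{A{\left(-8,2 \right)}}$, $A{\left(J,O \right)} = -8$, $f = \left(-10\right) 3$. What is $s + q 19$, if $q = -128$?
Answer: $- \frac{146293}{60} \approx -2438.2$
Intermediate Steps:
$f = -30$
$s = - \frac{373}{60}$ ($s = \frac{\left(-1\right) 76}{-30} + \frac{70}{-8} = \left(-76\right) \left(- \frac{1}{30}\right) + 70 \left(- \frac{1}{8}\right) = \frac{38}{15} - \frac{35}{4} = - \frac{373}{60} \approx -6.2167$)
$s + q 19 = - \frac{373}{60} - 2432 = - \frac{146293}{60}$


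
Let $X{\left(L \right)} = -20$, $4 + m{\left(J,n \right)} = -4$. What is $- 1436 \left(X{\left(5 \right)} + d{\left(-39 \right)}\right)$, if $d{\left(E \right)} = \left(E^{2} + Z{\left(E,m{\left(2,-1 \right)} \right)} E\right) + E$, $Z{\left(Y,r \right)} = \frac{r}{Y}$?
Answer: $-2087944$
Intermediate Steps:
$m{\left(J,n \right)} = -8$ ($m{\left(J,n \right)} = -4 - 4 = -8$)
$d{\left(E \right)} = -8 + E + E^{2}$ ($d{\left(E \right)} = \left(E^{2} + - \frac{8}{E} E\right) + E = \left(E^{2} - 8\right) + E = \left(-8 + E^{2}\right) + E = -8 + E + E^{2}$)
$- 1436 \left(X{\left(5 \right)} + d{\left(-39 \right)}\right) = - 1436 \left(-20 - \left(8 + 39 \left(1 - 39\right)\right)\right) = - 1436 \left(-20 - -1474\right) = - 1436 \left(-20 + \left(-8 + 1482\right)\right) = - 1436 \left(-20 + 1474\right) = \left(-1436\right) 1454 = -2087944$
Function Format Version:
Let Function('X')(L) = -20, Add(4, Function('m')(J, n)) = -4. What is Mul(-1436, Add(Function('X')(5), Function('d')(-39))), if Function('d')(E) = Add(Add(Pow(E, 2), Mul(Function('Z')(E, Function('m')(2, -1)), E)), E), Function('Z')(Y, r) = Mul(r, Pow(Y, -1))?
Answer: -2087944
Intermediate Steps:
Function('m')(J, n) = -8 (Function('m')(J, n) = Add(-4, -4) = -8)
Function('d')(E) = Add(-8, E, Pow(E, 2)) (Function('d')(E) = Add(Add(Pow(E, 2), Mul(Mul(-8, Pow(E, -1)), E)), E) = Add(Add(Pow(E, 2), -8), E) = Add(Add(-8, Pow(E, 2)), E) = Add(-8, E, Pow(E, 2)))
Mul(-1436, Add(Function('X')(5), Function('d')(-39))) = Mul(-1436, Add(-20, Add(-8, Mul(-39, Add(1, -39))))) = Mul(-1436, Add(-20, Add(-8, Mul(-39, -38)))) = Mul(-1436, Add(-20, Add(-8, 1482))) = Mul(-1436, Add(-20, 1474)) = Mul(-1436, 1454) = -2087944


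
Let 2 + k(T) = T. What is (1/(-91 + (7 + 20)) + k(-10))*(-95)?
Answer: 73055/64 ≈ 1141.5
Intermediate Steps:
k(T) = -2 + T
(1/(-91 + (7 + 20)) + k(-10))*(-95) = (1/(-91 + (7 + 20)) + (-2 - 10))*(-95) = (1/(-91 + 27) - 12)*(-95) = (1/(-64) - 12)*(-95) = (-1/64 - 12)*(-95) = -769/64*(-95) = 73055/64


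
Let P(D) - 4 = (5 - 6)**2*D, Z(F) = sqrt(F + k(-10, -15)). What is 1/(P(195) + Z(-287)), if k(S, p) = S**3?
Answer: 199/40888 - 3*I*sqrt(143)/40888 ≈ 0.004867 - 0.00087739*I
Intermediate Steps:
Z(F) = sqrt(-1000 + F) (Z(F) = sqrt(F + (-10)**3) = sqrt(F - 1000) = sqrt(-1000 + F))
P(D) = 4 + D (P(D) = 4 + (5 - 6)**2*D = 4 + (-1)**2*D = 4 + 1*D = 4 + D)
1/(P(195) + Z(-287)) = 1/((4 + 195) + sqrt(-1000 - 287)) = 1/(199 + sqrt(-1287)) = 1/(199 + 3*I*sqrt(143))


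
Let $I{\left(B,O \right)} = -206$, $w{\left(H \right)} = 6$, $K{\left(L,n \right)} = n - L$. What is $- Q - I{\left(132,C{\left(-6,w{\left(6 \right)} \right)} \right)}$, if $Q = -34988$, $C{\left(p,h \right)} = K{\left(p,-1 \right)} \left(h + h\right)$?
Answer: $35194$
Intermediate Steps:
$C{\left(p,h \right)} = 2 h \left(-1 - p\right)$ ($C{\left(p,h \right)} = \left(-1 - p\right) \left(h + h\right) = \left(-1 - p\right) 2 h = 2 h \left(-1 - p\right)$)
$- Q - I{\left(132,C{\left(-6,w{\left(6 \right)} \right)} \right)} = \left(-1\right) \left(-34988\right) - -206 = 34988 + 206 = 35194$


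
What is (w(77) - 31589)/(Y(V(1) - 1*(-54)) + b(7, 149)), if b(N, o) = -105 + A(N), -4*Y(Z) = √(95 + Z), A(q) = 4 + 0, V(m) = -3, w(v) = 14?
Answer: 5102520/16307 - 12630*√146/16307 ≈ 303.54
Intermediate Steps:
A(q) = 4
Y(Z) = -√(95 + Z)/4
b(N, o) = -101 (b(N, o) = -105 + 4 = -101)
(w(77) - 31589)/(Y(V(1) - 1*(-54)) + b(7, 149)) = (14 - 31589)/(-√(95 + (-3 - 1*(-54)))/4 - 101) = -31575/(-√(95 + (-3 + 54))/4 - 101) = -31575/(-√(95 + 51)/4 - 101) = -31575/(-√146/4 - 101) = -31575/(-101 - √146/4)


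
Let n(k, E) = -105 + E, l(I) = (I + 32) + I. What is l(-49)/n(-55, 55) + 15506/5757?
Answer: 577631/143925 ≈ 4.0134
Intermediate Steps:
l(I) = 32 + 2*I (l(I) = (32 + I) + I = 32 + 2*I)
l(-49)/n(-55, 55) + 15506/5757 = (32 + 2*(-49))/(-105 + 55) + 15506/5757 = (32 - 98)/(-50) + 15506*(1/5757) = -66*(-1/50) + 15506/5757 = 33/25 + 15506/5757 = 577631/143925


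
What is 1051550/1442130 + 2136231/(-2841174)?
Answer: -1034292137/45526025118 ≈ -0.022719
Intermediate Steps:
1051550/1442130 + 2136231/(-2841174) = 1051550*(1/1442130) + 2136231*(-1/2841174) = 105155/144213 - 237359/315686 = -1034292137/45526025118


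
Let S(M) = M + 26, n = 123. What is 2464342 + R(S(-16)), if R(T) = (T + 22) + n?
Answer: 2464497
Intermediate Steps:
S(M) = 26 + M
R(T) = 145 + T (R(T) = (T + 22) + 123 = (22 + T) + 123 = 145 + T)
2464342 + R(S(-16)) = 2464342 + (145 + (26 - 16)) = 2464342 + (145 + 10) = 2464342 + 155 = 2464497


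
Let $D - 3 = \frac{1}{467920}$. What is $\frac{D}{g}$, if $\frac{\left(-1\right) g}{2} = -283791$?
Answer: $\frac{1403761}{265582969440} \approx 5.2856 \cdot 10^{-6}$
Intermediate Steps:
$D = \frac{1403761}{467920}$ ($D = 3 + \frac{1}{467920} = \frac{1403761}{467920} \approx 3.0$)
$g = 567582$ ($g = \left(-2\right) \left(-283791\right) = 567582$)
$\frac{D}{g} = \frac{1403761}{467920 \cdot 567582} = \frac{1403761}{467920} \cdot \frac{1}{567582} = \frac{1403761}{265582969440}$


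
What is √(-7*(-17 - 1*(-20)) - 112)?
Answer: I*√133 ≈ 11.533*I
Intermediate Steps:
√(-7*(-17 - 1*(-20)) - 112) = √(-7*(-17 + 20) - 112) = √(-7*3 - 112) = √(-21 - 112) = √(-133) = I*√133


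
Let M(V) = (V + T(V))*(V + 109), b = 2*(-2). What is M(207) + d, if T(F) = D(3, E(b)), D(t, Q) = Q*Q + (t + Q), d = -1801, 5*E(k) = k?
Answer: 1612711/25 ≈ 64508.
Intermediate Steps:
b = -4
E(k) = k/5
D(t, Q) = Q + t + Q² (D(t, Q) = Q² + (Q + t) = Q + t + Q²)
T(F) = 71/25 (T(F) = (⅕)*(-4) + 3 + ((⅕)*(-4))² = -⅘ + 3 + (-⅘)² = -⅘ + 3 + 16/25 = 71/25)
M(V) = (109 + V)*(71/25 + V) (M(V) = (V + 71/25)*(V + 109) = (71/25 + V)*(109 + V) = (109 + V)*(71/25 + V))
M(207) + d = (7739/25 + 207² + (2796/25)*207) - 1801 = (7739/25 + 42849 + 578772/25) - 1801 = 1657736/25 - 1801 = 1612711/25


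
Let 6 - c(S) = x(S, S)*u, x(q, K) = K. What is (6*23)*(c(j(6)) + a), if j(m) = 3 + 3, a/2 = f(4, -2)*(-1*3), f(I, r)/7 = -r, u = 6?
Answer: -15732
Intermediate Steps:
f(I, r) = -7*r (f(I, r) = 7*(-r) = -7*r)
a = -84 (a = 2*((-7*(-2))*(-1*3)) = 2*(14*(-3)) = 2*(-42) = -84)
j(m) = 6
c(S) = 6 - 6*S (c(S) = 6 - S*6 = 6 - 6*S)
(6*23)*(c(j(6)) + a) = (6*23)*((6 - 6*6) - 84) = 138*((6 - 36) - 84) = 138*(-30 - 84) = 138*(-114) = -15732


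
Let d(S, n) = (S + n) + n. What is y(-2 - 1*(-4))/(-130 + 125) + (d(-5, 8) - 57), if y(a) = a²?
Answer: -234/5 ≈ -46.800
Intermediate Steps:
d(S, n) = S + 2*n
y(-2 - 1*(-4))/(-130 + 125) + (d(-5, 8) - 57) = (-2 - 1*(-4))²/(-130 + 125) + ((-5 + 2*8) - 57) = (-2 + 4)²/(-5) + ((-5 + 16) - 57) = -⅕*2² + (11 - 57) = -⅕*4 - 46 = -⅘ - 46 = -234/5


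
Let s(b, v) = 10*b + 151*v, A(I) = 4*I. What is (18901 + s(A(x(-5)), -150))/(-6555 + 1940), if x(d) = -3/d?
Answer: 745/923 ≈ 0.80715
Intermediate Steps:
(18901 + s(A(x(-5)), -150))/(-6555 + 1940) = (18901 + (10*(4*(-3/(-5))) + 151*(-150)))/(-6555 + 1940) = (18901 + (10*(4*(-3*(-⅕))) - 22650))/(-4615) = (18901 + (10*(4*(⅗)) - 22650))*(-1/4615) = (18901 + (10*(12/5) - 22650))*(-1/4615) = (18901 + (24 - 22650))*(-1/4615) = (18901 - 22626)*(-1/4615) = -3725*(-1/4615) = 745/923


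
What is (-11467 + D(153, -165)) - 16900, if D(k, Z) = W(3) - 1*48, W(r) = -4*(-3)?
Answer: -28403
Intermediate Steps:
W(r) = 12
D(k, Z) = -36 (D(k, Z) = 12 - 1*48 = 12 - 48 = -36)
(-11467 + D(153, -165)) - 16900 = (-11467 - 36) - 16900 = -11503 - 16900 = -28403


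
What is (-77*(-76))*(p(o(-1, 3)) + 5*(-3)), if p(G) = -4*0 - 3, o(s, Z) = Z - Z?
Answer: -105336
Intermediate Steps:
o(s, Z) = 0
p(G) = -3 (p(G) = 0 - 3 = -3)
(-77*(-76))*(p(o(-1, 3)) + 5*(-3)) = (-77*(-76))*(-3 + 5*(-3)) = 5852*(-3 - 15) = 5852*(-18) = -105336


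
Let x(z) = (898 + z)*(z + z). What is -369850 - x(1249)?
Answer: -5733056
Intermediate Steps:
x(z) = 2*z*(898 + z) (x(z) = (898 + z)*(2*z) = 2*z*(898 + z))
-369850 - x(1249) = -369850 - 2*1249*(898 + 1249) = -369850 - 2*1249*2147 = -369850 - 1*5363206 = -369850 - 5363206 = -5733056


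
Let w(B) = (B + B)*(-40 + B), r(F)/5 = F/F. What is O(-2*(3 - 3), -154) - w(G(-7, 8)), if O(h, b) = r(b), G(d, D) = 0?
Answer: 5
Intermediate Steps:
r(F) = 5 (r(F) = 5*(F/F) = 5*1 = 5)
O(h, b) = 5
w(B) = 2*B*(-40 + B) (w(B) = (2*B)*(-40 + B) = 2*B*(-40 + B))
O(-2*(3 - 3), -154) - w(G(-7, 8)) = 5 - 2*0*(-40 + 0) = 5 - 2*0*(-40) = 5 - 1*0 = 5 + 0 = 5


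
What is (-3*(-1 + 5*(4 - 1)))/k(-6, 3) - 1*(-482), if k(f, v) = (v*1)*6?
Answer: 1439/3 ≈ 479.67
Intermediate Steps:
k(f, v) = 6*v (k(f, v) = v*6 = 6*v)
(-3*(-1 + 5*(4 - 1)))/k(-6, 3) - 1*(-482) = (-3*(-1 + 5*(4 - 1)))/((6*3)) - 1*(-482) = -3*(-1 + 5*3)/18 + 482 = -3*(-1 + 15)*(1/18) + 482 = -3*14*(1/18) + 482 = -42*1/18 + 482 = -7/3 + 482 = 1439/3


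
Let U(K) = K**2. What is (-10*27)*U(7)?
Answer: -13230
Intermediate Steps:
(-10*27)*U(7) = -10*27*7**2 = -270*49 = -13230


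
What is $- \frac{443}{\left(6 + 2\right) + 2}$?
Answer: $- \frac{443}{10} \approx -44.3$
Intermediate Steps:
$- \frac{443}{\left(6 + 2\right) + 2} = - \frac{443}{8 + 2} = - \frac{443}{10}$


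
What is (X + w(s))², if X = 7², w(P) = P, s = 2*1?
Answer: 2601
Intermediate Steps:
s = 2
X = 49
(X + w(s))² = (49 + 2)² = 51² = 2601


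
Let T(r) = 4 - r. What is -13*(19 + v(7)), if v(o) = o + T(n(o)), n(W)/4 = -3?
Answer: -546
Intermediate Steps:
n(W) = -12 (n(W) = 4*(-3) = -12)
v(o) = 16 + o (v(o) = o + (4 - 1*(-12)) = o + (4 + 12) = o + 16 = 16 + o)
-13*(19 + v(7)) = -13*(19 + (16 + 7)) = -13*(19 + 23) = -13*42 = -546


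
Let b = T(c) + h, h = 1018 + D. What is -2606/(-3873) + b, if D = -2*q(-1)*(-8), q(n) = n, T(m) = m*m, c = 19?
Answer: 5281505/3873 ≈ 1363.7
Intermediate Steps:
T(m) = m²
D = -16 (D = -2*(-1)*(-8) = 2*(-8) = -16)
h = 1002 (h = 1018 - 16 = 1002)
b = 1363 (b = 19² + 1002 = 361 + 1002 = 1363)
-2606/(-3873) + b = -2606/(-3873) + 1363 = -2606*(-1/3873) + 1363 = 2606/3873 + 1363 = 5281505/3873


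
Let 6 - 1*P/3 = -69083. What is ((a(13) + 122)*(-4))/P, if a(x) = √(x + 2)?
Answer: -488/207267 - 4*√15/207267 ≈ -0.0024292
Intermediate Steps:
P = 207267 (P = 18 - 3*(-69083) = 18 + 207249 = 207267)
a(x) = √(2 + x)
((a(13) + 122)*(-4))/P = ((√(2 + 13) + 122)*(-4))/207267 = ((√15 + 122)*(-4))*(1/207267) = ((122 + √15)*(-4))*(1/207267) = (-488 - 4*√15)*(1/207267) = -488/207267 - 4*√15/207267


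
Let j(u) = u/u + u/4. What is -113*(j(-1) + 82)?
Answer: -37403/4 ≈ -9350.8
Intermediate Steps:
j(u) = 1 + u/4 (j(u) = 1 + u*(¼) = 1 + u/4)
-113*(j(-1) + 82) = -113*((1 + (¼)*(-1)) + 82) = -113*((1 - ¼) + 82) = -113*(¾ + 82) = -113*331/4 = -37403/4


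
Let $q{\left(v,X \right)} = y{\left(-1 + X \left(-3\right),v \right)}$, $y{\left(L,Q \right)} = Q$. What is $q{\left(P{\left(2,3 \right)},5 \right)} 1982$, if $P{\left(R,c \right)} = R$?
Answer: $3964$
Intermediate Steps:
$q{\left(v,X \right)} = v$
$q{\left(P{\left(2,3 \right)},5 \right)} 1982 = 2 \cdot 1982 = 3964$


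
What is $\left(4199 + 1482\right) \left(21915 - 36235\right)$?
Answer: $-81351920$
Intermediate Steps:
$\left(4199 + 1482\right) \left(21915 - 36235\right) = 5681 \left(-14320\right) = -81351920$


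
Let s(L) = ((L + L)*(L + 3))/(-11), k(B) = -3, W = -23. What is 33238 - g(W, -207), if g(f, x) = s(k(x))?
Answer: 33238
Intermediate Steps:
s(L) = -2*L*(3 + L)/11 (s(L) = ((2*L)*(3 + L))*(-1/11) = (2*L*(3 + L))*(-1/11) = -2*L*(3 + L)/11)
g(f, x) = 0 (g(f, x) = -2/11*(-3)*(3 - 3) = -2/11*(-3)*0 = 0)
33238 - g(W, -207) = 33238 - 1*0 = 33238 + 0 = 33238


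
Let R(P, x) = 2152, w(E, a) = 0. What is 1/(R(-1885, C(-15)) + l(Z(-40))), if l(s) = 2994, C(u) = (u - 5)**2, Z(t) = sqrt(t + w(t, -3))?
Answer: 1/5146 ≈ 0.00019433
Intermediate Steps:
Z(t) = sqrt(t) (Z(t) = sqrt(t + 0) = sqrt(t))
C(u) = (-5 + u)**2
1/(R(-1885, C(-15)) + l(Z(-40))) = 1/(2152 + 2994) = 1/5146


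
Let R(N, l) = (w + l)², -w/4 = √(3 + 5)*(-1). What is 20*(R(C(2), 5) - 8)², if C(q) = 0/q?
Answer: 676500 + 464000*√2 ≈ 1.3327e+6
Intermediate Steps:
w = 8*√2 (w = -4*√(3 + 5)*(-1) = -4*√8*(-1) = -4*2*√2*(-1) = -(-8)*√2 = 8*√2 ≈ 11.314)
C(q) = 0
R(N, l) = (l + 8*√2)² (R(N, l) = (8*√2 + l)² = (l + 8*√2)²)
20*(R(C(2), 5) - 8)² = 20*((5 + 8*√2)² - 8)² = 20*(-8 + (5 + 8*√2)²)²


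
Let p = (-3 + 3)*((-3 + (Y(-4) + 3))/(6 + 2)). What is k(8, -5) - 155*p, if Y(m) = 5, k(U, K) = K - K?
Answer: 0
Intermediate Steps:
k(U, K) = 0
p = 0 (p = (-3 + 3)*((-3 + (5 + 3))/(6 + 2)) = 0*((-3 + 8)/8) = 0*(5*(⅛)) = 0*(5/8) = 0)
k(8, -5) - 155*p = 0 - 155*0 = 0 + 0 = 0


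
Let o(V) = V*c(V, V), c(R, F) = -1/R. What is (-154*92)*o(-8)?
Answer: 14168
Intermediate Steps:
o(V) = -1 (o(V) = V*(-1/V) = -1)
(-154*92)*o(-8) = -154*92*(-1) = -14168*(-1) = 14168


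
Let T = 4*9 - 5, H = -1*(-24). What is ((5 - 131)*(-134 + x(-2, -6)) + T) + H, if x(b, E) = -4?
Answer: 17443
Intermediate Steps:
H = 24
T = 31 (T = 36 - 5 = 31)
((5 - 131)*(-134 + x(-2, -6)) + T) + H = ((5 - 131)*(-134 - 4) + 31) + 24 = (-126*(-138) + 31) + 24 = (17388 + 31) + 24 = 17419 + 24 = 17443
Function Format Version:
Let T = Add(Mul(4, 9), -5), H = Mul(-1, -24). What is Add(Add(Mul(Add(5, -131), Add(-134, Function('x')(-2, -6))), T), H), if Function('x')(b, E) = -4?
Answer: 17443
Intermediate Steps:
H = 24
T = 31 (T = Add(36, -5) = 31)
Add(Add(Mul(Add(5, -131), Add(-134, Function('x')(-2, -6))), T), H) = Add(Add(Mul(Add(5, -131), Add(-134, -4)), 31), 24) = Add(Add(Mul(-126, -138), 31), 24) = Add(Add(17388, 31), 24) = Add(17419, 24) = 17443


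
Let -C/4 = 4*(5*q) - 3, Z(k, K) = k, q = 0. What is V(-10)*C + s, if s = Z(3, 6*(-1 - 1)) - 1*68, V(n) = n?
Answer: -185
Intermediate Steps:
s = -65 (s = 3 - 1*68 = 3 - 68 = -65)
C = 12 (C = -4*(4*(5*0) - 3) = -4*(4*0 - 3) = -4*(0 - 3) = -4*(-3) = 12)
V(-10)*C + s = -10*12 - 65 = -120 - 65 = -185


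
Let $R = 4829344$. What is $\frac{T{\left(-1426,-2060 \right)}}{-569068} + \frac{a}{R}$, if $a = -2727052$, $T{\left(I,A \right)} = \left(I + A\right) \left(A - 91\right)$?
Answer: $- \frac{2360260216645}{171764070712} \approx -13.741$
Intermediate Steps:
$T{\left(I,A \right)} = \left(-91 + A\right) \left(A + I\right)$ ($T{\left(I,A \right)} = \left(A + I\right) \left(-91 + A\right) = \left(-91 + A\right) \left(A + I\right)$)
$\frac{T{\left(-1426,-2060 \right)}}{-569068} + \frac{a}{R} = \frac{\left(-2060\right)^{2} - -187460 - -129766 - -2937560}{-569068} - \frac{2727052}{4829344} = \left(4243600 + 187460 + 129766 + 2937560\right) \left(- \frac{1}{569068}\right) - \frac{681763}{1207336} = 7498386 \left(- \frac{1}{569068}\right) - \frac{681763}{1207336} = - \frac{3749193}{284534} - \frac{681763}{1207336} = - \frac{2360260216645}{171764070712}$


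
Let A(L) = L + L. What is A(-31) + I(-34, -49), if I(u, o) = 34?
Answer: -28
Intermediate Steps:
A(L) = 2*L
A(-31) + I(-34, -49) = 2*(-31) + 34 = -62 + 34 = -28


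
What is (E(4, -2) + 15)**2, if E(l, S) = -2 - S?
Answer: 225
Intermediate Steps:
(E(4, -2) + 15)**2 = ((-2 - 1*(-2)) + 15)**2 = ((-2 + 2) + 15)**2 = (0 + 15)**2 = 15**2 = 225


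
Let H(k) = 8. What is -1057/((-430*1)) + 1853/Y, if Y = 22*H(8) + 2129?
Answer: 129327/39646 ≈ 3.2620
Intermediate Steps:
Y = 2305 (Y = 22*8 + 2129 = 176 + 2129 = 2305)
-1057/((-430*1)) + 1853/Y = -1057/((-430*1)) + 1853/2305 = -1057/(-430) + 1853*(1/2305) = -1057*(-1/430) + 1853/2305 = 1057/430 + 1853/2305 = 129327/39646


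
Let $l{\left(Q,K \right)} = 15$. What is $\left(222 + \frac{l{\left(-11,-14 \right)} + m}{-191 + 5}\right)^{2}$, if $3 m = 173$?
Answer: $\frac{3822825241}{77841} \approx 49111.0$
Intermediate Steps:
$m = \frac{173}{3}$ ($m = \frac{1}{3} \cdot 173 = \frac{173}{3} \approx 57.667$)
$\left(222 + \frac{l{\left(-11,-14 \right)} + m}{-191 + 5}\right)^{2} = \left(222 + \frac{15 + \frac{173}{3}}{-191 + 5}\right)^{2} = \left(222 + \frac{218}{3 \left(-186\right)}\right)^{2} = \left(222 + \frac{218}{3} \left(- \frac{1}{186}\right)\right)^{2} = \left(222 - \frac{109}{279}\right)^{2} = \left(\frac{61829}{279}\right)^{2} = \frac{3822825241}{77841}$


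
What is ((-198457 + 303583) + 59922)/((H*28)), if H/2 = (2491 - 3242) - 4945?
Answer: -20631/39872 ≈ -0.51743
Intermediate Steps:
H = -11392 (H = 2*((2491 - 3242) - 4945) = 2*(-751 - 4945) = 2*(-5696) = -11392)
((-198457 + 303583) + 59922)/((H*28)) = ((-198457 + 303583) + 59922)/((-11392*28)) = (105126 + 59922)/(-318976) = 165048*(-1/318976) = -20631/39872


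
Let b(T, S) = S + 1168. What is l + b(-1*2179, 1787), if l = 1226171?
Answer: 1229126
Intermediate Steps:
b(T, S) = 1168 + S
l + b(-1*2179, 1787) = 1226171 + (1168 + 1787) = 1226171 + 2955 = 1229126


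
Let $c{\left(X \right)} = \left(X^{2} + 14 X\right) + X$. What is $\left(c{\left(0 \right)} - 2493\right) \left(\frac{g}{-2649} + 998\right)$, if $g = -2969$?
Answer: $- \frac{2199383601}{883} \approx -2.4908 \cdot 10^{6}$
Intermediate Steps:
$c{\left(X \right)} = X^{2} + 15 X$
$\left(c{\left(0 \right)} - 2493\right) \left(\frac{g}{-2649} + 998\right) = \left(0 \left(15 + 0\right) - 2493\right) \left(- \frac{2969}{-2649} + 998\right) = \left(0 \cdot 15 - 2493\right) \left(\left(-2969\right) \left(- \frac{1}{2649}\right) + 998\right) = \left(0 - 2493\right) \left(\frac{2969}{2649} + 998\right) = \left(-2493\right) \frac{2646671}{2649} = - \frac{2199383601}{883}$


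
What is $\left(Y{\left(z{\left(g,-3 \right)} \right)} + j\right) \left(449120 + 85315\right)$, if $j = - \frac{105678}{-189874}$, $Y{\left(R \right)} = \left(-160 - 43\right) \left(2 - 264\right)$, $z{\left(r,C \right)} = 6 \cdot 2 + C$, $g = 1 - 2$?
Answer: $\frac{2698561189486635}{94937} \approx 2.8425 \cdot 10^{10}$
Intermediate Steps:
$g = -1$ ($g = 1 - 2 = -1$)
$z{\left(r,C \right)} = 12 + C$
$Y{\left(R \right)} = 53186$ ($Y{\left(R \right)} = \left(-203\right) \left(-262\right) = 53186$)
$j = \frac{52839}{94937}$ ($j = \left(-105678\right) \left(- \frac{1}{189874}\right) = \frac{52839}{94937} \approx 0.55657$)
$\left(Y{\left(z{\left(g,-3 \right)} \right)} + j\right) \left(449120 + 85315\right) = \left(53186 + \frac{52839}{94937}\right) \left(449120 + 85315\right) = \frac{5049372121}{94937} \cdot 534435 = \frac{2698561189486635}{94937}$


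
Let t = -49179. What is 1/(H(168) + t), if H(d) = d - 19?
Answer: -1/49030 ≈ -2.0396e-5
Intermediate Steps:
H(d) = -19 + d
1/(H(168) + t) = 1/((-19 + 168) - 49179) = 1/(149 - 49179) = 1/(-49030) = -1/49030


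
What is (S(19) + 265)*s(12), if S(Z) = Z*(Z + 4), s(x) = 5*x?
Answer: 42120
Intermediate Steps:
S(Z) = Z*(4 + Z)
(S(19) + 265)*s(12) = (19*(4 + 19) + 265)*(5*12) = (19*23 + 265)*60 = (437 + 265)*60 = 702*60 = 42120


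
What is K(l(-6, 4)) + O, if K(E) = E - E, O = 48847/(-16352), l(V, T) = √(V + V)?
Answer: -48847/16352 ≈ -2.9872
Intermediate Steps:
l(V, T) = √2*√V (l(V, T) = √(2*V) = √2*√V)
O = -48847/16352 (O = 48847*(-1/16352) = -48847/16352 ≈ -2.9872)
K(E) = 0
K(l(-6, 4)) + O = 0 - 48847/16352 = -48847/16352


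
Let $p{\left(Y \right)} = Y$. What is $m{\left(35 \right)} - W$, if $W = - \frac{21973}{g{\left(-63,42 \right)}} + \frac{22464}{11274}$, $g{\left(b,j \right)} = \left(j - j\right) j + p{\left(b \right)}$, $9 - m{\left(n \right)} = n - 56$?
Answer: $- \frac{5424547}{16911} \approx -320.77$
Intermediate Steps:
$m{\left(n \right)} = 65 - n$ ($m{\left(n \right)} = 9 - \left(n - 56\right) = 9 - \left(-56 + n\right) = 65 - n$)
$g{\left(b,j \right)} = b$ ($g{\left(b,j \right)} = \left(j - j\right) j + b = 0 j + b = 0 + b = b$)
$W = \frac{5931877}{16911}$ ($W = - \frac{21973}{-63} + \frac{22464}{11274} = \left(-21973\right) \left(- \frac{1}{63}\right) + 22464 \cdot \frac{1}{11274} = \frac{3139}{9} + \frac{3744}{1879} = \frac{5931877}{16911} \approx 350.77$)
$m{\left(35 \right)} - W = \left(65 - 35\right) - \frac{5931877}{16911} = 30 - \frac{5931877}{16911} = - \frac{5424547}{16911}$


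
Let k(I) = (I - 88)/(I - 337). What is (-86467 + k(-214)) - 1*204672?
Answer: -160417287/551 ≈ -2.9114e+5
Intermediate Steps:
k(I) = (-88 + I)/(-337 + I)
(-86467 + k(-214)) - 1*204672 = (-86467 + (-88 - 214)/(-337 - 214)) - 1*204672 = (-86467 - 302/(-551)) - 204672 = (-86467 - 1/551*(-302)) - 204672 = (-86467 + 302/551) - 204672 = -47643015/551 - 204672 = -160417287/551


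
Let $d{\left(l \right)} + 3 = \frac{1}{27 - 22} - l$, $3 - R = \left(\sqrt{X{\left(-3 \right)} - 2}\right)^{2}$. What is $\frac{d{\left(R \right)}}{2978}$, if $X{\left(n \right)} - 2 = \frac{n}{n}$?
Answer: $- \frac{12}{7445} \approx -0.0016118$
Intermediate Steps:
$X{\left(n \right)} = 3$ ($X{\left(n \right)} = 2 + \frac{n}{n} = 2 + 1 = 3$)
$R = 2$ ($R = 3 - \left(\sqrt{3 - 2}\right)^{2} = 3 - \left(\sqrt{1}\right)^{2} = 3 - 1^{2} = 3 - 1 = 2$)
$d{\left(l \right)} = - \frac{14}{5} - l$ ($d{\left(l \right)} = -3 - \left(l - \frac{1}{27 - 22}\right) = -3 - \left(- \frac{1}{5} + l\right) = - \frac{14}{5} - l$)
$\frac{d{\left(R \right)}}{2978} = \frac{- \frac{14}{5} - 2}{2978} = \left(- \frac{14}{5} - 2\right) \frac{1}{2978} = \left(- \frac{24}{5}\right) \frac{1}{2978} = - \frac{12}{7445}$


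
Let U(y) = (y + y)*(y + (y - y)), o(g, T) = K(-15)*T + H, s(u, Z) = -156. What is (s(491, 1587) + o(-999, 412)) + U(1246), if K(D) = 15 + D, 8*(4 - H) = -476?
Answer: 6209879/2 ≈ 3.1049e+6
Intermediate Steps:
H = 127/2 (H = 4 - ⅛*(-476) = 4 + 119/2 = 127/2 ≈ 63.500)
o(g, T) = 127/2 (o(g, T) = (15 - 15)*T + 127/2 = 0*T + 127/2 = 0 + 127/2 = 127/2)
U(y) = 2*y² (U(y) = (2*y)*(y + 0) = (2*y)*y = 2*y²)
(s(491, 1587) + o(-999, 412)) + U(1246) = (-156 + 127/2) + 2*1246² = -185/2 + 2*1552516 = -185/2 + 3105032 = 6209879/2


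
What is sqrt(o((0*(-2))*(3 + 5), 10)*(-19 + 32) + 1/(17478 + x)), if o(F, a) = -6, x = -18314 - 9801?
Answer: I*sqrt(8825380619)/10637 ≈ 8.8318*I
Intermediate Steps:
x = -28115
sqrt(o((0*(-2))*(3 + 5), 10)*(-19 + 32) + 1/(17478 + x)) = sqrt(-6*(-19 + 32) + 1/(17478 - 28115)) = sqrt(-6*13 + 1/(-10637)) = sqrt(-78 - 1/10637) = sqrt(-829687/10637) = I*sqrt(8825380619)/10637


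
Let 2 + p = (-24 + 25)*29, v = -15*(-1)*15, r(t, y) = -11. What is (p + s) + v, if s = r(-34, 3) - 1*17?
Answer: 224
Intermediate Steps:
s = -28 (s = -11 - 1*17 = -11 - 17 = -28)
v = 225 (v = 15*15 = 225)
p = 27 (p = -2 + (-24 + 25)*29 = -2 + 1*29 = -2 + 29 = 27)
(p + s) + v = (27 - 28) + 225 = -1 + 225 = 224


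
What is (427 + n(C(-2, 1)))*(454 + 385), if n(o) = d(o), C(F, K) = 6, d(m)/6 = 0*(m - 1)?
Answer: 358253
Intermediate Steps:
d(m) = 0 (d(m) = 6*(0*(m - 1)) = 6*(0*(-1 + m)) = 6*0 = 0)
n(o) = 0
(427 + n(C(-2, 1)))*(454 + 385) = (427 + 0)*(454 + 385) = 427*839 = 358253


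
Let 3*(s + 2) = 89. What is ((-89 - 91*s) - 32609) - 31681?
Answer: -200690/3 ≈ -66897.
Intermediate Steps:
s = 83/3 (s = -2 + (⅓)*89 = -2 + 89/3 = 83/3 ≈ 27.667)
((-89 - 91*s) - 32609) - 31681 = ((-89 - 91*83/3) - 32609) - 31681 = ((-89 - 7553/3) - 32609) - 31681 = (-7820/3 - 32609) - 31681 = -105647/3 - 31681 = -200690/3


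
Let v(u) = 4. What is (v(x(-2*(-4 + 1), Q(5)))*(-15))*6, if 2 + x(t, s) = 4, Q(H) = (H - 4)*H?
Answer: -360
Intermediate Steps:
Q(H) = H*(-4 + H) (Q(H) = (-4 + H)*H = H*(-4 + H))
x(t, s) = 2 (x(t, s) = -2 + 4 = 2)
(v(x(-2*(-4 + 1), Q(5)))*(-15))*6 = (4*(-15))*6 = -60*6 = -360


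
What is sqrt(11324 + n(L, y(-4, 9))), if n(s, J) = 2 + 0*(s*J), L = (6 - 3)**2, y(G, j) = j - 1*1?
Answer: sqrt(11326) ≈ 106.42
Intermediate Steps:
y(G, j) = -1 + j (y(G, j) = j - 1 = -1 + j)
L = 9 (L = 3**2 = 9)
n(s, J) = 2 (n(s, J) = 2 + 0*(J*s) = 2 + 0 = 2)
sqrt(11324 + n(L, y(-4, 9))) = sqrt(11324 + 2) = sqrt(11326)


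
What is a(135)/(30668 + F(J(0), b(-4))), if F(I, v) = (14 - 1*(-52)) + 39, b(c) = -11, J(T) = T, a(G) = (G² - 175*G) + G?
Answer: -5265/30773 ≈ -0.17109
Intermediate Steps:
a(G) = G² - 174*G
F(I, v) = 105 (F(I, v) = (14 + 52) + 39 = 66 + 39 = 105)
a(135)/(30668 + F(J(0), b(-4))) = (135*(-174 + 135))/(30668 + 105) = (135*(-39))/30773 = -5265*1/30773 = -5265/30773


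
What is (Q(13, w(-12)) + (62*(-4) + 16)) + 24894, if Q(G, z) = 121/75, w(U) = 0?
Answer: 1849771/75 ≈ 24664.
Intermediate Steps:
Q(G, z) = 121/75 (Q(G, z) = 121*(1/75) = 121/75)
(Q(13, w(-12)) + (62*(-4) + 16)) + 24894 = (121/75 + (62*(-4) + 16)) + 24894 = (121/75 + (-248 + 16)) + 24894 = (121/75 - 232) + 24894 = -17279/75 + 24894 = 1849771/75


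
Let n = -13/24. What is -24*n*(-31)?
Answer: -403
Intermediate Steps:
n = -13/24 (n = -13*1/24 = -13/24 ≈ -0.54167)
-24*n*(-31) = -24*(-13/24)*(-31) = 13*(-31) = -403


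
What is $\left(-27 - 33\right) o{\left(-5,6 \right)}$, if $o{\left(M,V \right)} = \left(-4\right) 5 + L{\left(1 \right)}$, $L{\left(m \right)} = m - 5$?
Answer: $1440$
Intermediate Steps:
$L{\left(m \right)} = -5 + m$
$o{\left(M,V \right)} = -24$ ($o{\left(M,V \right)} = \left(-4\right) 5 + \left(-5 + 1\right) = -20 - 4 = -24$)
$\left(-27 - 33\right) o{\left(-5,6 \right)} = \left(-27 - 33\right) \left(-24\right) = \left(-60\right) \left(-24\right) = 1440$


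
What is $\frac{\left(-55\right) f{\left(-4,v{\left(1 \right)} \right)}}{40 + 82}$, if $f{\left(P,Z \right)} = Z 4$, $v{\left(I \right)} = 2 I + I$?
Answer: $- \frac{330}{61} \approx -5.4098$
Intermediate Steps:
$v{\left(I \right)} = 3 I$
$f{\left(P,Z \right)} = 4 Z$
$\frac{\left(-55\right) f{\left(-4,v{\left(1 \right)} \right)}}{40 + 82} = \frac{\left(-55\right) 4 \cdot 3 \cdot 1}{40 + 82} = \frac{\left(-55\right) 4 \cdot 3}{122} = \left(-55\right) 12 \cdot \frac{1}{122} = \left(-660\right) \frac{1}{122} = - \frac{330}{61}$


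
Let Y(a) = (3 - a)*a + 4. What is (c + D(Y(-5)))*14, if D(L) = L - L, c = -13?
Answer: -182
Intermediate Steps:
Y(a) = 4 + a*(3 - a) (Y(a) = a*(3 - a) + 4 = 4 + a*(3 - a))
D(L) = 0
(c + D(Y(-5)))*14 = (-13 + 0)*14 = -13*14 = -182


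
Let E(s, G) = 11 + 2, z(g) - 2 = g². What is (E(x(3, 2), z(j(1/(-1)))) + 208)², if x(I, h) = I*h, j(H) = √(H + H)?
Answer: 48841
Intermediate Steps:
j(H) = √2*√H (j(H) = √(2*H) = √2*√H)
z(g) = 2 + g²
E(s, G) = 13
(E(x(3, 2), z(j(1/(-1)))) + 208)² = (13 + 208)² = 221² = 48841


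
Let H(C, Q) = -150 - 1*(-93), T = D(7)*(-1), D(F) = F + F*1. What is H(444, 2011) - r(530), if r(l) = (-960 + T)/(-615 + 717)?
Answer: -2420/51 ≈ -47.451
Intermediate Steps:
D(F) = 2*F (D(F) = F + F = 2*F)
T = -14 (T = (2*7)*(-1) = 14*(-1) = -14)
H(C, Q) = -57 (H(C, Q) = -150 + 93 = -57)
r(l) = -487/51 (r(l) = (-960 - 14)/(-615 + 717) = -974/102 = -974*1/102 = -487/51)
H(444, 2011) - r(530) = -57 - 1*(-487/51) = -57 + 487/51 = -2420/51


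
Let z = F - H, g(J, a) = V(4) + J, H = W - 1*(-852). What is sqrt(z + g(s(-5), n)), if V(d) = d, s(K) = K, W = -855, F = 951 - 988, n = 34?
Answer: I*sqrt(35) ≈ 5.9161*I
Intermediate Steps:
F = -37
H = -3 (H = -855 - 1*(-852) = -855 + 852 = -3)
g(J, a) = 4 + J
z = -34 (z = -37 - 1*(-3) = -37 + 3 = -34)
sqrt(z + g(s(-5), n)) = sqrt(-34 + (4 - 5)) = sqrt(-34 - 1) = sqrt(-35) = I*sqrt(35)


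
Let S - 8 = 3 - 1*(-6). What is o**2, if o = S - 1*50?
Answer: 1089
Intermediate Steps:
S = 17 (S = 8 + (3 - 1*(-6)) = 8 + (3 + 6) = 8 + 9 = 17)
o = -33 (o = 17 - 1*50 = 17 - 50 = -33)
o**2 = (-33)**2 = 1089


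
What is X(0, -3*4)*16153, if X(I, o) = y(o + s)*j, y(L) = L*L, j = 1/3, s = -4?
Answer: 4135168/3 ≈ 1.3784e+6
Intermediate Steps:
j = ⅓ (j = 1*(⅓) = ⅓ ≈ 0.33333)
y(L) = L²
X(I, o) = (-4 + o)²/3 (X(I, o) = (o - 4)²*(⅓) = (-4 + o)²*(⅓) = (-4 + o)²/3)
X(0, -3*4)*16153 = ((-4 - 3*4)²/3)*16153 = ((-4 - 12)²/3)*16153 = ((⅓)*(-16)²)*16153 = ((⅓)*256)*16153 = (256/3)*16153 = 4135168/3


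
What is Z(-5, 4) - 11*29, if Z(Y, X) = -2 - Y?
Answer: -316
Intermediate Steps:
Z(-5, 4) - 11*29 = (-2 - 1*(-5)) - 11*29 = (-2 + 5) - 319 = 3 - 319 = -316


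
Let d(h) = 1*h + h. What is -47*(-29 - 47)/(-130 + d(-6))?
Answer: -1786/71 ≈ -25.155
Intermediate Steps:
d(h) = 2*h (d(h) = h + h = 2*h)
-47*(-29 - 47)/(-130 + d(-6)) = -47*(-29 - 47)/(-130 + 2*(-6)) = -(-3572)/(-130 - 12) = -(-3572)/(-142) = -(-3572)*(-1)/142 = -47*38/71 = -1786/71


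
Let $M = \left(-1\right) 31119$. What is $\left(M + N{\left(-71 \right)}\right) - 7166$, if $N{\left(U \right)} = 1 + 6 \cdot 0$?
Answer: $-38284$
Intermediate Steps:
$N{\left(U \right)} = 1$ ($N{\left(U \right)} = 1 + 0 = 1$)
$M = -31119$
$\left(M + N{\left(-71 \right)}\right) - 7166 = \left(-31119 + 1\right) - 7166 = -31118 - 7166 = -38284$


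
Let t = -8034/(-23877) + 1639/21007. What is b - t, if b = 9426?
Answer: 225129723313/23884959 ≈ 9425.6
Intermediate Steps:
t = 9900221/23884959 (t = -8034*(-1/23877) + 1639*(1/21007) = 2678/7959 + 1639/21007 = 9900221/23884959 ≈ 0.41450)
b - t = 9426 - 1*9900221/23884959 = 9426 - 9900221/23884959 = 225129723313/23884959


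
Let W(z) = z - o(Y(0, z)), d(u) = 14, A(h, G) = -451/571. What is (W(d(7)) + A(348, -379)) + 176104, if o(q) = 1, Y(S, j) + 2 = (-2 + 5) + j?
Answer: 100562356/571 ≈ 1.7612e+5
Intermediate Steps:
A(h, G) = -451/571 (A(h, G) = -451*1/571 = -451/571)
Y(S, j) = 1 + j (Y(S, j) = -2 + ((-2 + 5) + j) = -2 + (3 + j) = 1 + j)
W(z) = -1 + z (W(z) = z - 1*1 = z - 1 = -1 + z)
(W(d(7)) + A(348, -379)) + 176104 = ((-1 + 14) - 451/571) + 176104 = (13 - 451/571) + 176104 = 6972/571 + 176104 = 100562356/571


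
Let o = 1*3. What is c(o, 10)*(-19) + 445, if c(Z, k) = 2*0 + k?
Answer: 255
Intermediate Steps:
o = 3
c(Z, k) = k (c(Z, k) = 0 + k = k)
c(o, 10)*(-19) + 445 = 10*(-19) + 445 = -190 + 445 = 255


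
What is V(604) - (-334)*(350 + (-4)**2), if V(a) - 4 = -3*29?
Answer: 122161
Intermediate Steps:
V(a) = -83 (V(a) = 4 - 3*29 = 4 - 87 = -83)
V(604) - (-334)*(350 + (-4)**2) = -83 - (-334)*(350 + (-4)**2) = -83 - (-334)*(350 + 16) = -83 - (-334)*366 = -83 - 1*(-122244) = -83 + 122244 = 122161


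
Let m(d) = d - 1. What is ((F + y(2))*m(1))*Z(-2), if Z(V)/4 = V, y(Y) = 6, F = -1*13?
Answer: 0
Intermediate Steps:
F = -13
m(d) = -1 + d
Z(V) = 4*V
((F + y(2))*m(1))*Z(-2) = ((-13 + 6)*(-1 + 1))*(4*(-2)) = -7*0*(-8) = 0*(-8) = 0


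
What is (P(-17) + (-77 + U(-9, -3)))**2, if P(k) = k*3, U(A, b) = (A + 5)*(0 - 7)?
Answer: 10000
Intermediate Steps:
U(A, b) = -35 - 7*A (U(A, b) = (5 + A)*(-7) = -35 - 7*A)
P(k) = 3*k
(P(-17) + (-77 + U(-9, -3)))**2 = (3*(-17) + (-77 + (-35 - 7*(-9))))**2 = (-51 + (-77 + (-35 + 63)))**2 = (-51 + (-77 + 28))**2 = (-51 - 49)**2 = (-100)**2 = 10000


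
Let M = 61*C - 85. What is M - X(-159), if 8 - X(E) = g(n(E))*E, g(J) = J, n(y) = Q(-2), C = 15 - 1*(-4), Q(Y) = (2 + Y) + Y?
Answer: 1384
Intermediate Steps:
Q(Y) = 2 + 2*Y
C = 19 (C = 15 + 4 = 19)
n(y) = -2 (n(y) = 2 + 2*(-2) = 2 - 4 = -2)
X(E) = 8 + 2*E (X(E) = 8 - (-2)*E = 8 + 2*E)
M = 1074 (M = 61*19 - 85 = 1159 - 85 = 1074)
M - X(-159) = 1074 - (8 + 2*(-159)) = 1074 - (8 - 318) = 1074 - 1*(-310) = 1074 + 310 = 1384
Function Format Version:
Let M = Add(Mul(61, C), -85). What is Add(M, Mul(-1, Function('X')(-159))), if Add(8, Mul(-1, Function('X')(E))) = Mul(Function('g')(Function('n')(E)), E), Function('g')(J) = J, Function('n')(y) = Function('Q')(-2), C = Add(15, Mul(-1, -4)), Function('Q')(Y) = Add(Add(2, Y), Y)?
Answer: 1384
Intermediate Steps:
Function('Q')(Y) = Add(2, Mul(2, Y))
C = 19 (C = Add(15, 4) = 19)
Function('n')(y) = -2 (Function('n')(y) = Add(2, Mul(2, -2)) = Add(2, -4) = -2)
Function('X')(E) = Add(8, Mul(2, E)) (Function('X')(E) = Add(8, Mul(-1, Mul(-2, E))) = Add(8, Mul(2, E)))
M = 1074 (M = Add(Mul(61, 19), -85) = Add(1159, -85) = 1074)
Add(M, Mul(-1, Function('X')(-159))) = Add(1074, Mul(-1, Add(8, Mul(2, -159)))) = Add(1074, Mul(-1, Add(8, -318))) = Add(1074, Mul(-1, -310)) = Add(1074, 310) = 1384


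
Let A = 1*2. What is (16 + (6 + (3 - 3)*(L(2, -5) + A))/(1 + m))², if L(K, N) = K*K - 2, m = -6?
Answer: 5476/25 ≈ 219.04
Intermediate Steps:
A = 2
L(K, N) = -2 + K² (L(K, N) = K² - 2 = -2 + K²)
(16 + (6 + (3 - 3)*(L(2, -5) + A))/(1 + m))² = (16 + (6 + (3 - 3)*((-2 + 2²) + 2))/(1 - 6))² = (16 + (6 + 0*((-2 + 4) + 2))/(-5))² = (16 + (6 + 0*(2 + 2))*(-⅕))² = (16 + (6 + 0*4)*(-⅕))² = (16 + (6 + 0)*(-⅕))² = (16 + 6*(-⅕))² = (16 - 6/5)² = (74/5)² = 5476/25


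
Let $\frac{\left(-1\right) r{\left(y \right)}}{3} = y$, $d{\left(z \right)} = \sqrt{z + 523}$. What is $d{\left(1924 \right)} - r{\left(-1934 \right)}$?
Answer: $-5802 + \sqrt{2447} \approx -5752.5$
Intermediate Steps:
$d{\left(z \right)} = \sqrt{523 + z}$
$r{\left(y \right)} = - 3 y$
$d{\left(1924 \right)} - r{\left(-1934 \right)} = \sqrt{523 + 1924} - \left(-3\right) \left(-1934\right) = \sqrt{2447} - 5802 = -5802 + \sqrt{2447}$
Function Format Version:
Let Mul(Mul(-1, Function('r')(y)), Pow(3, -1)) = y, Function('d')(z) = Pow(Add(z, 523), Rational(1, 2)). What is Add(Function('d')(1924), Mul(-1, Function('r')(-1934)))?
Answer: Add(-5802, Pow(2447, Rational(1, 2))) ≈ -5752.5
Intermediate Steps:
Function('d')(z) = Pow(Add(523, z), Rational(1, 2))
Function('r')(y) = Mul(-3, y)
Add(Function('d')(1924), Mul(-1, Function('r')(-1934))) = Add(Pow(Add(523, 1924), Rational(1, 2)), Mul(-1, Mul(-3, -1934))) = Add(Pow(2447, Rational(1, 2)), Mul(-1, 5802)) = Add(Pow(2447, Rational(1, 2)), -5802) = Add(-5802, Pow(2447, Rational(1, 2)))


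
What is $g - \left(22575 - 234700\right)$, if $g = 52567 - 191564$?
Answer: $73128$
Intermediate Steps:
$g = -138997$ ($g = 52567 - 191564 = -138997$)
$g - \left(22575 - 234700\right) = -138997 - \left(22575 - 234700\right) = -138997 - -212125 = -138997 + 212125 = 73128$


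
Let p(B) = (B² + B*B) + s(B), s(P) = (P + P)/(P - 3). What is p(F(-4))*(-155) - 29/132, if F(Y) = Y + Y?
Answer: -2648669/132 ≈ -20066.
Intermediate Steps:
F(Y) = 2*Y
s(P) = 2*P/(-3 + P) (s(P) = (2*P)/(-3 + P) = 2*P/(-3 + P))
p(B) = 2*B² + 2*B/(-3 + B) (p(B) = (B² + B*B) + 2*B/(-3 + B) = (B² + B²) + 2*B/(-3 + B) = 2*B² + 2*B/(-3 + B))
p(F(-4))*(-155) - 29/132 = (2*(2*(-4))*(1 + (2*(-4))*(-3 + 2*(-4)))/(-3 + 2*(-4)))*(-155) - 29/132 = (2*(-8)*(1 - 8*(-3 - 8))/(-3 - 8))*(-155) - 29*1/132 = (2*(-8)*(1 - 8*(-11))/(-11))*(-155) - 29/132 = (2*(-8)*(-1/11)*(1 + 88))*(-155) - 29/132 = (2*(-8)*(-1/11)*89)*(-155) - 29/132 = (1424/11)*(-155) - 29/132 = -220720/11 - 29/132 = -2648669/132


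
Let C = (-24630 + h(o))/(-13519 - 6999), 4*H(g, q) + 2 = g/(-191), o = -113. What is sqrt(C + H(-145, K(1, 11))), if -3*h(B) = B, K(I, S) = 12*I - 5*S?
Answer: sqrt(122792074556655)/11756814 ≈ 0.94253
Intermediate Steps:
K(I, S) = -5*S + 12*I
H(g, q) = -1/2 - g/764 (H(g, q) = -1/2 + (g/(-191))/4 = -1/2 + (g*(-1/191))/4 = -1/2 + (-g/191)/4 = -1/2 - g/764)
h(B) = -B/3
C = 73777/61554 (C = (-24630 - 1/3*(-113))/(-13519 - 6999) = (-24630 + 113/3)/(-20518) = -73777/3*(-1/20518) = 73777/61554 ≈ 1.1986)
sqrt(C + H(-145, K(1, 11))) = sqrt(73777/61554 + (-1/2 - 1/764*(-145))) = sqrt(73777/61554 + (-1/2 + 145/764)) = sqrt(73777/61554 - 237/764) = sqrt(20888665/23513628) = sqrt(122792074556655)/11756814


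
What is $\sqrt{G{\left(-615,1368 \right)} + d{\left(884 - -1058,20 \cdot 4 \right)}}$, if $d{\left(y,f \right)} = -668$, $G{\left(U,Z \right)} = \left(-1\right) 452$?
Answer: $4 i \sqrt{70} \approx 33.466 i$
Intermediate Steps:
$G{\left(U,Z \right)} = -452$
$\sqrt{G{\left(-615,1368 \right)} + d{\left(884 - -1058,20 \cdot 4 \right)}} = \sqrt{-452 - 668} = \sqrt{-1120} = 4 i \sqrt{70}$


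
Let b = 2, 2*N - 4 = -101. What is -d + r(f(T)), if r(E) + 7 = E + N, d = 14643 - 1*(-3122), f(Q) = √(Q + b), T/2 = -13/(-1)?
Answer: -35641/2 + 2*√7 ≈ -17815.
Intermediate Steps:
N = -97/2 (N = 2 + (½)*(-101) = 2 - 101/2 = -97/2 ≈ -48.500)
T = 26 (T = 2*(-13/(-1)) = 2*(-13*(-1)) = 2*13 = 26)
f(Q) = √(2 + Q) (f(Q) = √(Q + 2) = √(2 + Q))
d = 17765 (d = 14643 + 3122 = 17765)
r(E) = -111/2 + E (r(E) = -7 + (E - 97/2) = -7 + (-97/2 + E) = -111/2 + E)
-d + r(f(T)) = -1*17765 + (-111/2 + √(2 + 26)) = -17765 + (-111/2 + √28) = -17765 + (-111/2 + 2*√7) = -35641/2 + 2*√7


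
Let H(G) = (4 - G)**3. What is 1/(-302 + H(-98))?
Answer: 1/1060906 ≈ 9.4259e-7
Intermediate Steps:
1/(-302 + H(-98)) = 1/(-302 - (-4 - 98)**3) = 1/(-302 - 1*(-102)**3) = 1/(-302 - 1*(-1061208)) = 1/(-302 + 1061208) = 1/1060906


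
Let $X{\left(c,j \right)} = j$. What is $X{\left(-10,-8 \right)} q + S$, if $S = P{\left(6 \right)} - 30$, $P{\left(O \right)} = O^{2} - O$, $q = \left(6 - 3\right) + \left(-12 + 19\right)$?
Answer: $-80$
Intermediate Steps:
$q = 10$ ($q = 3 + 7 = 10$)
$S = 0$ ($S = 6 \left(-1 + 6\right) - 30 = 6 \cdot 5 - 30 = 30 - 30 = 0$)
$X{\left(-10,-8 \right)} q + S = \left(-8\right) 10 + 0 = -80 + 0 = -80$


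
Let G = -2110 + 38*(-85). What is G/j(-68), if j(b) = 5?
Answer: -1068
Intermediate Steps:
G = -5340 (G = -2110 - 3230 = -5340)
G/j(-68) = -5340/5 = -5340*1/5 = -1068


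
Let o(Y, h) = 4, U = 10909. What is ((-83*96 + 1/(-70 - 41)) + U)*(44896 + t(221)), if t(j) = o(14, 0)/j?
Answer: 1079681143000/8177 ≈ 1.3204e+8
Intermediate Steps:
t(j) = 4/j
((-83*96 + 1/(-70 - 41)) + U)*(44896 + t(221)) = ((-83*96 + 1/(-70 - 41)) + 10909)*(44896 + 4/221) = ((-7968 + 1/(-111)) + 10909)*(44896 + 4*(1/221)) = ((-7968 - 1/111) + 10909)*(44896 + 4/221) = (-884449/111 + 10909)*(9922020/221) = (326450/111)*(9922020/221) = 1079681143000/8177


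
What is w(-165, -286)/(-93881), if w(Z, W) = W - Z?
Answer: 121/93881 ≈ 0.0012889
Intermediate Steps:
w(-165, -286)/(-93881) = (-286 - 1*(-165))/(-93881) = (-286 + 165)*(-1/93881) = -121*(-1/93881) = 121/93881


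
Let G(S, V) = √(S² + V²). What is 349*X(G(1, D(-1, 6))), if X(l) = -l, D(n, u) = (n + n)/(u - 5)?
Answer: -349*√5 ≈ -780.39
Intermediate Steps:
D(n, u) = 2*n/(-5 + u) (D(n, u) = (2*n)/(-5 + u) = 2*n/(-5 + u))
349*X(G(1, D(-1, 6))) = 349*(-√(1² + (2*(-1)/(-5 + 6))²)) = 349*(-√(1 + (2*(-1)/1)²)) = 349*(-√(1 + (2*(-1)*1)²)) = 349*(-√(1 + (-2)²)) = 349*(-√(1 + 4)) = 349*(-√5) = -349*√5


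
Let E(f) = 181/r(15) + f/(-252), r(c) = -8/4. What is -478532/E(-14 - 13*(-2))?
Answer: 20098344/3803 ≈ 5284.9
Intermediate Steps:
r(c) = -2 (r(c) = -8*1/4 = -2)
E(f) = -181/2 - f/252 (E(f) = 181/(-2) + f/(-252) = 181*(-1/2) + f*(-1/252) = -181/2 - f/252)
-478532/E(-14 - 13*(-2)) = -478532/(-181/2 - (-14 - 13*(-2))/252) = -478532/(-181/2 - (-14 + 26)/252) = -478532/(-181/2 - 1/252*12) = -478532/(-181/2 - 1/21) = -478532/(-3803/42) = -478532*(-42/3803) = 20098344/3803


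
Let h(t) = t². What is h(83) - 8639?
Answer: -1750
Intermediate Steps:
h(83) - 8639 = 83² - 8639 = 6889 - 8639 = -1750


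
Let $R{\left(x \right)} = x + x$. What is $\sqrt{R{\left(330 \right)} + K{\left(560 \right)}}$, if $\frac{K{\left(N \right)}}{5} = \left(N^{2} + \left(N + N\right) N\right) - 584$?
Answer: $2 \sqrt{1175435} \approx 2168.4$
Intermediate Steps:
$K{\left(N \right)} = -2920 + 15 N^{2}$ ($K{\left(N \right)} = 5 \left(\left(N^{2} + \left(N + N\right) N\right) - 584\right) = 5 \left(\left(N^{2} + 2 N N\right) - 584\right) = 5 \left(\left(N^{2} + 2 N^{2}\right) - 584\right) = 5 \left(3 N^{2} - 584\right) = 5 \left(-584 + 3 N^{2}\right) = -2920 + 15 N^{2}$)
$R{\left(x \right)} = 2 x$
$\sqrt{R{\left(330 \right)} + K{\left(560 \right)}} = \sqrt{2 \cdot 330 - \left(2920 - 15 \cdot 560^{2}\right)} = \sqrt{660 + \left(-2920 + 15 \cdot 313600\right)} = \sqrt{660 + \left(-2920 + 4704000\right)} = \sqrt{660 + 4701080} = \sqrt{4701740} = 2 \sqrt{1175435}$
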